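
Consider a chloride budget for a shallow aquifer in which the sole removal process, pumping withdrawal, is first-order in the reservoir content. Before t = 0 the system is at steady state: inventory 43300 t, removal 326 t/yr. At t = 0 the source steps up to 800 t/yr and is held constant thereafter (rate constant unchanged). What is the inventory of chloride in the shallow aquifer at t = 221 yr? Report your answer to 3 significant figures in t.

Residence time τ = M₀/F₀ = 132.8 yr. The eventual steady state is M_∞ = M₀·(F₁/F₀) = 43300 × 800/326 = 106260 t.
The anomaly ΔM(t) = M(t) − M_∞ decays as ΔM₀·e^(−t/τ) with ΔM₀ = 43300 − 106260 = −62960 t.
At t = 221 yr, e^(−t/τ) = e^(−1.664) = 0.1894, so ΔM = −11920 t and M = 106260 − 11920 = 94333 t.

94300 t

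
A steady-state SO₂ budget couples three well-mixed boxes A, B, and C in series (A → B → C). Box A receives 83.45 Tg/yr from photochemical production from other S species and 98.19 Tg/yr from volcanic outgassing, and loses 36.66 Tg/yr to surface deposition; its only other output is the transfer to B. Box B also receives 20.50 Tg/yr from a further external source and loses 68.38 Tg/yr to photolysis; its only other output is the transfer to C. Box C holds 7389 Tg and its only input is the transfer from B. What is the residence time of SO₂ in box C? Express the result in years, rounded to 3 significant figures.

76.1 yr

Box A: F(A→B) = (83.45 + 98.19) − 36.66 = 144.98 Tg/yr.
Box B: F(B→C) = (144.98 + 20.50) − 68.38 = 97.100 Tg/yr.
Box C throughput = its input = 97.100 Tg/yr; τ = 7389 / 97.100 = 76.10 yr.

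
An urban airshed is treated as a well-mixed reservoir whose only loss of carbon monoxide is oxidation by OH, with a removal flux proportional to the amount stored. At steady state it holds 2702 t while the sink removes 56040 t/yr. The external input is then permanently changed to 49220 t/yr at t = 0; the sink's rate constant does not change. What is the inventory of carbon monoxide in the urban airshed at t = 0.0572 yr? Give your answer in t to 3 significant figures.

2470 t

The sink rate constant is k = F₀/M₀ = 56040/2702 = 20.74 yr⁻¹.
Solving dM/dt = F₁ − kM with M(0) = M₀ gives M(t) = F₁/k + (M₀ − F₁/k)·e^(−kt).
F₁/k = 49220/20.74 = 2373.2 t; kt = 20.74 × 0.0572 = 1.186, e^(−kt) = 0.3053.
M(0.0572) = 2373.2 + (2702 − 2373.2) × 0.3053 = 2373.2 + 100.4 = 2473.6 t.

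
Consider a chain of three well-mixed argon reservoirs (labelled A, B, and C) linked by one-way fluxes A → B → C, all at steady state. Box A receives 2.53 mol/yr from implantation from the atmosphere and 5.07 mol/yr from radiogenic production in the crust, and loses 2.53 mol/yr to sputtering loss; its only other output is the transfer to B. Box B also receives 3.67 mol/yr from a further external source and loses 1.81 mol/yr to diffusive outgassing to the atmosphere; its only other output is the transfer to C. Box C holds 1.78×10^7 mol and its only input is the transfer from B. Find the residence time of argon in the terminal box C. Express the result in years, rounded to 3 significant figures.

2.57×10^6 yr

Box A: F(A→B) = (2.53 + 5.07) − 2.53 = 5.0700 mol/yr.
Box B: F(B→C) = (5.0700 + 3.67) − 1.81 = 6.9300 mol/yr.
Box C throughput = its input = 6.9300 mol/yr; τ = 1.78×10^7 / 6.9300 = 2.569×10^6 yr.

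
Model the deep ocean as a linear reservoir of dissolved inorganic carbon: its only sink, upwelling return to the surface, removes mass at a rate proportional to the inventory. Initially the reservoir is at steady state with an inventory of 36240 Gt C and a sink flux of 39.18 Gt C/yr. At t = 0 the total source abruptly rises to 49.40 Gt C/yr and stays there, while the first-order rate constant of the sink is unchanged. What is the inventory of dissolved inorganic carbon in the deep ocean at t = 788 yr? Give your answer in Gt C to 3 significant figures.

Residence time τ = M₀/F₀ = 925.0 yr. The eventual steady state is M_∞ = M₀·(F₁/F₀) = 36240 × 49.40/39.18 = 45693 Gt C.
The anomaly ΔM(t) = M(t) − M_∞ decays as ΔM₀·e^(−t/τ) with ΔM₀ = 36240 − 45693 = −9453 Gt C.
At t = 788 yr, e^(−t/τ) = e^(−0.8519) = 0.4266, so ΔM = −4033 Gt C and M = 45693 − 4033 = 41660 Gt C.

41700 Gt C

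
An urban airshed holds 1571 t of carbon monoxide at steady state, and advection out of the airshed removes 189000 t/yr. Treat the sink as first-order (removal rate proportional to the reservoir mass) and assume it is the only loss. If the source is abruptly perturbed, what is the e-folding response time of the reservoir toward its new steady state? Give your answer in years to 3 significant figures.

0.00831 yr

For a linear reservoir the response time equals the residence time τ = M/F.
τ = 1571 / 189000 = 0.008312 yr.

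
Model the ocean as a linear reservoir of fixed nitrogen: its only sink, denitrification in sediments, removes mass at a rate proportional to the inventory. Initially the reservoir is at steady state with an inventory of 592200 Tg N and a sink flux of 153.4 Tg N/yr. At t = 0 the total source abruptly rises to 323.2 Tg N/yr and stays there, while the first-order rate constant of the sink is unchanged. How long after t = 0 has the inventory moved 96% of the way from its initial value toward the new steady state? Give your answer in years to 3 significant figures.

τ = M₀/F₀ = 592200/153.4 = 3860 yr.
The remaining gap fraction is e^(−t/τ); 96% covered ⇒ e^(−t/τ) = 0.0400.
t = −τ ln(0.0400) = 3860 × 3.219 = 12430 yr.

12400 yr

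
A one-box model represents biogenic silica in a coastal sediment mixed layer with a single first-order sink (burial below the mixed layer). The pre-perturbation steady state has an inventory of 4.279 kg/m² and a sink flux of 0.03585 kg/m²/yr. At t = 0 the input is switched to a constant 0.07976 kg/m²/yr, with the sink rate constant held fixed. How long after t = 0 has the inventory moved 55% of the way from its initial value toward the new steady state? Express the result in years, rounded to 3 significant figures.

τ = M₀/F₀ = 4.279/0.03585 = 119.4 yr.
The remaining gap fraction is e^(−t/τ); 55% covered ⇒ e^(−t/τ) = 0.450.
t = −τ ln(0.450) = 119.4 × 0.7985 = 95.31 yr.

95.3 yr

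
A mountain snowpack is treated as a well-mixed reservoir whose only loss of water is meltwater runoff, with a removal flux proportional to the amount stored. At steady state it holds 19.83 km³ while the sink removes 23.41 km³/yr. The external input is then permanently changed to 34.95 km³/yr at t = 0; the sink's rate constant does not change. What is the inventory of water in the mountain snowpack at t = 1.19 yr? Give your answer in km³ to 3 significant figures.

Residence time τ = M₀/F₀ = 0.8471 yr. The eventual steady state is M_∞ = M₀·(F₁/F₀) = 19.83 × 34.95/23.41 = 29.605 km³.
The anomaly ΔM(t) = M(t) − M_∞ decays as ΔM₀·e^(−t/τ) with ΔM₀ = 19.83 − 29.605 = −9.775 km³.
At t = 1.19 yr, e^(−t/τ) = e^(−1.405) = 0.2454, so ΔM = −2.399 km³ and M = 29.605 − 2.399 = 27.206 km³.

27.2 km³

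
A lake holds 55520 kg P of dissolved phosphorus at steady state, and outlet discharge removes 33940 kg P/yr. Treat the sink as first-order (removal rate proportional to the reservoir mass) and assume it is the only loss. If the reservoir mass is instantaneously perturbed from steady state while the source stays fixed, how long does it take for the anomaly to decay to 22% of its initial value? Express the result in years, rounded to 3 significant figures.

For a linear reservoir the anomaly decays as exp(−t/τ) with τ = M/F = 55520/33940 = 1.636 yr.
exp(−t/τ) = 0.22 ⇒ t = −τ ln(0.22) = 1.636 × 1.514 = 2.477 yr.

2.48 yr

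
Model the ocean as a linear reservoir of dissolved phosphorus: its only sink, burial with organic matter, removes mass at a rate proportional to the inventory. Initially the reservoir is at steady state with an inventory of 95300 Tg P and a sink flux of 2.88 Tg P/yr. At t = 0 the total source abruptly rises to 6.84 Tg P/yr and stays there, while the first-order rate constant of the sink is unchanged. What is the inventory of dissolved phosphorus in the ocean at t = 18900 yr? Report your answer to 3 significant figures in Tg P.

τ = M₀/F₀ = 95300/2.88 = 33090 yr; rate constant k = 1/τ.
New steady state M_∞ = F₁/k = F₁·τ = 6.84 × 33090 = 226340 Tg P.
M(t) = M_∞ + (M₀ − M_∞)·e^(−t/τ); t/τ = 18900/33090 = 0.5712, so e^(−t/τ) = 0.5649.
M(t) = 226340 − 131000 × 0.5649 = 152320 Tg P.

152000 Tg P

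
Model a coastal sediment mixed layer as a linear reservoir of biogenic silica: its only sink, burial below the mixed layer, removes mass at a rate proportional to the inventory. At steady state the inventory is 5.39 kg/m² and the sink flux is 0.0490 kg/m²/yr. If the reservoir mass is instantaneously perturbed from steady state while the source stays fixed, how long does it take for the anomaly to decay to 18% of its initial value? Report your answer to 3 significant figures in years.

For a linear reservoir the anomaly decays as exp(−t/τ) with τ = M/F = 5.39/0.0490 = 110.0 yr.
exp(−t/τ) = 0.18 ⇒ t = −τ ln(0.18) = 110.0 × 1.715 = 188.6 yr.

189 yr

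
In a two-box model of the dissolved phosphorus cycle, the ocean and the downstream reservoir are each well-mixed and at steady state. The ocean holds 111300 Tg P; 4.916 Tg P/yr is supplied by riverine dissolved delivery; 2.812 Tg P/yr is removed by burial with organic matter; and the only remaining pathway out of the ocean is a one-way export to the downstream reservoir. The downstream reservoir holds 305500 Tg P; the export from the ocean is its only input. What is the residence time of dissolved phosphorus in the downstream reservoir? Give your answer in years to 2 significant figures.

Balance the ocean: ΣF_in = 4.9160 Tg P/yr.
Export to the downstream reservoir = ΣF_in − (2.812) = 2.1040 Tg P/yr.
At steady state the output of the downstream reservoir equals its input, 2.1040 Tg P/yr.
τ = M / F = 305500 / 2.1040 = 145200 yr.

150000 yr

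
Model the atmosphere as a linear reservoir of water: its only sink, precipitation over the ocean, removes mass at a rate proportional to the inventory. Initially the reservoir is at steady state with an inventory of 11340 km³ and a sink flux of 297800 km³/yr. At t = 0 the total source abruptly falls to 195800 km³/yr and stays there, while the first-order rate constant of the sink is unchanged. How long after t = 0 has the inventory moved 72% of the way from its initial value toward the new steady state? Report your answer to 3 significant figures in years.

0.0485 yr

τ = M₀/F₀ = 11340/297800 = 0.03808 yr.
The remaining gap fraction is e^(−t/τ); 72% covered ⇒ e^(−t/τ) = 0.280.
t = −τ ln(0.280) = 0.03808 × 1.273 = 0.04847 yr.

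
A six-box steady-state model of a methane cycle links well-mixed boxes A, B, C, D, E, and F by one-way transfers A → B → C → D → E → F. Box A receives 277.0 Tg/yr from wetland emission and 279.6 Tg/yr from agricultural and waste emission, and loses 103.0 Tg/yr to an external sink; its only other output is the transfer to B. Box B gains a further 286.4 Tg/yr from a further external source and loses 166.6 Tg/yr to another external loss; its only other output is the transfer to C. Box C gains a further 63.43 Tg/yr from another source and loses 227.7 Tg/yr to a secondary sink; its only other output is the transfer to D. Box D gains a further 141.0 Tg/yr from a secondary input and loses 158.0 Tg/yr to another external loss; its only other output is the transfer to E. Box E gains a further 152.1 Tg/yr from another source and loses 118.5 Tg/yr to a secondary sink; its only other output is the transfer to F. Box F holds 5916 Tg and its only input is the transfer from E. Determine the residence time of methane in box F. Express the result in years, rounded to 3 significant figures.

13.9 yr

Box A: F(A→B) = (277.0 + 279.6) − 103.0 = 453.60 Tg/yr.
Box B: F(B→C) = (453.60 + 286.4) − 166.6 = 573.40 Tg/yr.
Box C: F(C→D) = (573.40 + 63.43) − 227.7 = 409.13 Tg/yr.
Box D: F(D→E) = (409.13 + 141.0) − 158.0 = 392.13 Tg/yr.
Box E: F(E→F) = (392.13 + 152.1) − 118.5 = 425.73 Tg/yr.
Box F throughput = its input = 425.73 Tg/yr; τ = 5916 / 425.73 = 13.90 yr.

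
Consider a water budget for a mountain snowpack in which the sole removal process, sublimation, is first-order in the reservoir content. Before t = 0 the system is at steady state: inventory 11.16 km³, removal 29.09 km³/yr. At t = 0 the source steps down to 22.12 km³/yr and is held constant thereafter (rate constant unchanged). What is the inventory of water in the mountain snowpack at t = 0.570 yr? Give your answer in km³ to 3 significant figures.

Residence time τ = M₀/F₀ = 0.3836 yr. The eventual steady state is M_∞ = M₀·(F₁/F₀) = 11.16 × 22.12/29.09 = 8.4861 km³.
The anomaly ΔM(t) = M(t) − M_∞ decays as ΔM₀·e^(−t/τ) with ΔM₀ = 11.16 − 8.4861 = 2.674 km³.
At t = 0.570 yr, e^(−t/τ) = e^(−1.486) = 0.2263, so ΔM = 0.6052 km³ and M = 8.4861 + 0.6052 = 9.0912 km³.

9.09 km³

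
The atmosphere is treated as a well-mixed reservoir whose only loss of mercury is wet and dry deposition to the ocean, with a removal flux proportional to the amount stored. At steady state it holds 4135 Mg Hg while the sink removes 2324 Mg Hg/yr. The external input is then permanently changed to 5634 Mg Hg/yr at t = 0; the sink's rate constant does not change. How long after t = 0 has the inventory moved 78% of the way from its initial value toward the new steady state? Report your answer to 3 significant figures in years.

2.69 yr

τ = M₀/F₀ = 4135/2324 = 1.779 yr.
The remaining gap fraction is e^(−t/τ); 78% covered ⇒ e^(−t/τ) = 0.220.
t = −τ ln(0.220) = 1.779 × 1.514 = 2.694 yr.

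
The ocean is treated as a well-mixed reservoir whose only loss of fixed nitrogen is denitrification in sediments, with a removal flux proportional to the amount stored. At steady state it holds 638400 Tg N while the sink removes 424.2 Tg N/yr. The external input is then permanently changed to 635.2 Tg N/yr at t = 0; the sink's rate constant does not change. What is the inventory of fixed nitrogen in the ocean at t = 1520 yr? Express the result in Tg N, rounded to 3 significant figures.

The sink rate constant is k = F₀/M₀ = 424.2/638400 = 0.0006645 yr⁻¹.
Solving dM/dt = F₁ − kM with M(0) = M₀ gives M(t) = F₁/k + (M₀ − F₁/k)·e^(−kt).
F₁/k = 635.2/0.0006645 = 955940 Tg N; kt = 0.0006645 × 1520 = 1.010, e^(−kt) = 0.3642.
M(1520) = 955940 + (638400 − 955940) × 0.3642 = 955940 − 115700 = 840290 Tg N.

840000 Tg N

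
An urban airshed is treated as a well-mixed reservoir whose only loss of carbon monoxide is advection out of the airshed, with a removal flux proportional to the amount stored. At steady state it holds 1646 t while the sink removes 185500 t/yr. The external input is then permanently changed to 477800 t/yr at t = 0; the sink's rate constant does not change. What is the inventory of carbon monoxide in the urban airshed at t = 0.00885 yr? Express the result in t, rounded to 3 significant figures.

Residence time τ = M₀/F₀ = 0.008873 yr. The eventual steady state is M_∞ = M₀·(F₁/F₀) = 1646 × 477800/185500 = 4239.7 t.
The anomaly ΔM(t) = M(t) − M_∞ decays as ΔM₀·e^(−t/τ) with ΔM₀ = 1646 − 4239.7 = −2594 t.
At t = 0.00885 yr, e^(−t/τ) = e^(−0.9974) = 0.3688, so ΔM = −956.7 t and M = 4239.7 − 956.7 = 3283.0 t.

3280 t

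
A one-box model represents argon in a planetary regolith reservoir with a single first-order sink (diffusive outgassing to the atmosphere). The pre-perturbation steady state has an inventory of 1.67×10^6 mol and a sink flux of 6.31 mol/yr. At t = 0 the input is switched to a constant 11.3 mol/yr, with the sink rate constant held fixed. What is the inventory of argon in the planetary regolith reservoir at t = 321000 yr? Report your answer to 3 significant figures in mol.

The sink rate constant is k = F₀/M₀ = 6.31/1.67×10^6 = 3.778×10^-6 yr⁻¹.
Solving dM/dt = F₁ − kM with M(0) = M₀ gives M(t) = F₁/k + (M₀ − F₁/k)·e^(−kt).
F₁/k = 11.3/3.778×10^-6 = 2.9906×10^6 mol; kt = 3.778×10^-6 × 321000 = 1.213, e^(−kt) = 0.2973.
M(321000) = 2.9906×10^6 + (1.67×10^6 − 2.9906×10^6) × 0.2973 = 2.9906×10^6 − 392700 = 2.5980×10^6 mol.

2.60×10^6 mol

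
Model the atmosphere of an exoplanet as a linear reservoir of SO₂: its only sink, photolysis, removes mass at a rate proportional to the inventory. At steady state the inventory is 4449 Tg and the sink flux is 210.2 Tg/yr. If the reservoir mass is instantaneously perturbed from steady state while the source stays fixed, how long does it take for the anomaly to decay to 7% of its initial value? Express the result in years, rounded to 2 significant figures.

For a linear reservoir the anomaly decays as exp(−t/τ) with τ = M/F = 4449/210.2 = 21.17 yr.
exp(−t/τ) = 0.07 ⇒ t = −τ ln(0.07) = 21.17 × 2.659 = 56.28 yr.

56 yr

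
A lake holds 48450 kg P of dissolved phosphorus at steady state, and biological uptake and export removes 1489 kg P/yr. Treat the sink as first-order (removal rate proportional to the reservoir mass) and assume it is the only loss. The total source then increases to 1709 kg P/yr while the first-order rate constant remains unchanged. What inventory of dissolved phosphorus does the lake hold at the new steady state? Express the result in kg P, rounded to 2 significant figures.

Rate constant k = F/M = 1489 / 48450 = 0.03073 yr⁻¹.
At the new steady state, source = k·M_new ⇒ M_new = 1709 / 0.03073 = 55610 kg P.
(Equivalently M_new = M × F_new/F_old = 48450 × 1709/1489.)

56000 kg P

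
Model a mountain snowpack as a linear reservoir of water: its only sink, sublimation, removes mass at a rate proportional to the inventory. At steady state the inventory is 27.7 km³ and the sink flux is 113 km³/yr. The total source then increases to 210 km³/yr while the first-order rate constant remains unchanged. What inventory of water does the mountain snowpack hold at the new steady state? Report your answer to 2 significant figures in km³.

51 km³

Rate constant k = F/M = 113 / 27.7 = 4.079 yr⁻¹.
At the new steady state, source = k·M_new ⇒ M_new = 210 / 4.079 = 51.48 km³.
(Equivalently M_new = M × F_new/F_old = 27.7 × 210/113.)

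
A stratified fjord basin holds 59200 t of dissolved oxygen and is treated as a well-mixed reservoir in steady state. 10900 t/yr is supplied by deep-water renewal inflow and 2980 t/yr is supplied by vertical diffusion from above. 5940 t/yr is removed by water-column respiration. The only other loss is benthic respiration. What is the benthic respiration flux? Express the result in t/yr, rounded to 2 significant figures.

7900 t/yr

At steady state ΣF_in = ΣF_out.
ΣF_in = 10900 + 2980 = 13880 t/yr.
Benthic respiration flux = ΣF_in − (5940) = 13880 − 5940 = 7940 t/yr.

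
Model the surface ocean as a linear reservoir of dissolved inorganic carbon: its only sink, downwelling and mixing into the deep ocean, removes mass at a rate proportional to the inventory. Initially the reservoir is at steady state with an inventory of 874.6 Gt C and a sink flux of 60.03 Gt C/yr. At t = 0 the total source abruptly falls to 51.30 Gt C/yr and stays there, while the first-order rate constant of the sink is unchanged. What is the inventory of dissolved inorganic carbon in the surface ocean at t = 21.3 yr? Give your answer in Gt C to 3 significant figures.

Residence time τ = M₀/F₀ = 14.57 yr. The eventual steady state is M_∞ = M₀·(F₁/F₀) = 874.6 × 51.30/60.03 = 747.41 Gt C.
The anomaly ΔM(t) = M(t) − M_∞ decays as ΔM₀·e^(−t/τ) with ΔM₀ = 874.6 − 747.41 = 127.2 Gt C.
At t = 21.3 yr, e^(−t/τ) = e^(−1.462) = 0.2318, so ΔM = 29.48 Gt C and M = 747.41 + 29.48 = 776.89 Gt C.

777 Gt C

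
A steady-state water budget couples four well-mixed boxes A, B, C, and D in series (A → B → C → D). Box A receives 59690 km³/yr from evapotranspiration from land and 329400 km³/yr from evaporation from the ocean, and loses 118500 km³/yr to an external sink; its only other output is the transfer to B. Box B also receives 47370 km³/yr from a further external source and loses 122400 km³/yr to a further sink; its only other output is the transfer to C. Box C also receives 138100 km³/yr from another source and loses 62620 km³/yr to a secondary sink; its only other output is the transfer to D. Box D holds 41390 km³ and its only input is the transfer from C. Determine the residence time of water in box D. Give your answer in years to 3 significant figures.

Box A: F(A→B) = (59690 + 329400) − 118500 = 270590 km³/yr.
Box B: F(B→C) = (270590 + 47370) − 122400 = 195560 km³/yr.
Box C: F(C→D) = (195560 + 138100) − 62620 = 271040 km³/yr.
Box D throughput = its input = 271040 km³/yr; τ = 41390 / 271040 = 0.1527 yr.

0.153 yr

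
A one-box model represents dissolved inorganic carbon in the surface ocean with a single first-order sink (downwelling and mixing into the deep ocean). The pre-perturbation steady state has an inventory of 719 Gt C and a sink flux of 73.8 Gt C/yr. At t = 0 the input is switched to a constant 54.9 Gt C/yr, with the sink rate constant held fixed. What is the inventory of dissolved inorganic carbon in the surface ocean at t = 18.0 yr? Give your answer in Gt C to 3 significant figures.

τ = M₀/F₀ = 719/73.8 = 9.743 yr; rate constant k = 1/τ.
New steady state M_∞ = F₁/k = F₁·τ = 54.9 × 9.743 = 534.87 Gt C.
M(t) = M_∞ + (M₀ − M_∞)·e^(−t/τ); t/τ = 18.0/9.743 = 1.848, so e^(−t/τ) = 0.1576.
M(t) = 534.87 + 184.1 × 0.1576 = 563.89 Gt C.

564 Gt C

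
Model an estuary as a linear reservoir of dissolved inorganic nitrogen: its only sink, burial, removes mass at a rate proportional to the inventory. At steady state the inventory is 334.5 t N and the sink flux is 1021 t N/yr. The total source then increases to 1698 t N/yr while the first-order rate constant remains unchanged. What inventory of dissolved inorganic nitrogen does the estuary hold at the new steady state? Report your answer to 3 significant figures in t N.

556 t N

Rate constant k = F/M = 1021 / 334.5 = 3.052 yr⁻¹.
At the new steady state, source = k·M_new ⇒ M_new = 1698 / 3.052 = 556.3 t N.
(Equivalently M_new = M × F_new/F_old = 334.5 × 1698/1021.)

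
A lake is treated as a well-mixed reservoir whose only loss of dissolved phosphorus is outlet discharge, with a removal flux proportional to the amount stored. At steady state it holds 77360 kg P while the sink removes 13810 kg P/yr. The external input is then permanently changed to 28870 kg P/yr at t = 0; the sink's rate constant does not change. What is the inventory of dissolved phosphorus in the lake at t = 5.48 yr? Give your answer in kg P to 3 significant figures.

Residence time τ = M₀/F₀ = 5.602 yr. The eventual steady state is M_∞ = M₀·(F₁/F₀) = 77360 × 28870/13810 = 161720 kg P.
The anomaly ΔM(t) = M(t) − M_∞ decays as ΔM₀·e^(−t/τ) with ΔM₀ = 77360 − 161720 = −84360 kg P.
At t = 5.48 yr, e^(−t/τ) = e^(−0.9783) = 0.3760, so ΔM = −31720 kg P and M = 161720 − 31720 = 130010 kg P.

130000 kg P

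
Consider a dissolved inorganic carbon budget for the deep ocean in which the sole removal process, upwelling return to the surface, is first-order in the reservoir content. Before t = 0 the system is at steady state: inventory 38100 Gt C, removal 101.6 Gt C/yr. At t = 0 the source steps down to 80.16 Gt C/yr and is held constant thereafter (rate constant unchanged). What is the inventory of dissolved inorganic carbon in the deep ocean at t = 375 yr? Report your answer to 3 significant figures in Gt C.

Residence time τ = M₀/F₀ = 375.0 yr. The eventual steady state is M_∞ = M₀·(F₁/F₀) = 38100 × 80.16/101.6 = 30060 Gt C.
The anomaly ΔM(t) = M(t) − M_∞ decays as ΔM₀·e^(−t/τ) with ΔM₀ = 38100 − 30060 = 8040 Gt C.
At t = 375 yr, e^(−t/τ) = e^(−1.000) = 0.3679, so ΔM = 2958 Gt C and M = 30060 + 2958 = 33018 Gt C.

33000 Gt C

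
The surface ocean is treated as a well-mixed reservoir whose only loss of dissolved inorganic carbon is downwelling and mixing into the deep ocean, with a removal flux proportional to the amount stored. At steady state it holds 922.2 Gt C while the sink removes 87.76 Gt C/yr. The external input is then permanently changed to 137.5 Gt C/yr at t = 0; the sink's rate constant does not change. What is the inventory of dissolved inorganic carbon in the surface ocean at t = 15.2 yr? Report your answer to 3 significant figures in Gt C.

τ = M₀/F₀ = 922.2/87.76 = 10.51 yr; rate constant k = 1/τ.
New steady state M_∞ = F₁/k = F₁·τ = 137.5 × 10.51 = 1444.9 Gt C.
M(t) = M_∞ + (M₀ − M_∞)·e^(−t/τ); t/τ = 15.2/10.51 = 1.446, so e^(−t/τ) = 0.2354.
M(t) = 1444.9 − 522.7 × 0.2354 = 1321.8 Gt C.

1320 Gt C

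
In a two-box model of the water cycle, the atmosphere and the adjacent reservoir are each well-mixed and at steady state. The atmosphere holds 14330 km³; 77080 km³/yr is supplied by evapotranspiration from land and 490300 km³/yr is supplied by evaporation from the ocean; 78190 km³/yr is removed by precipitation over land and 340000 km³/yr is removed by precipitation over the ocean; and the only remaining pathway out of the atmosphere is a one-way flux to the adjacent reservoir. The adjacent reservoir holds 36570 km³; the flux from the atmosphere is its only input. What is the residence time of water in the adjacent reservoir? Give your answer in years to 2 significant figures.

0.25 yr

Balance the atmosphere: ΣF_in = 77080 + 490300 = 567380 km³/yr.
Flux to the adjacent reservoir = ΣF_in − (78190 + 340000) = 149190 km³/yr.
At steady state the output of the adjacent reservoir equals its input, 149190 km³/yr.
τ = M / F = 36570 / 149190 = 0.2451 yr.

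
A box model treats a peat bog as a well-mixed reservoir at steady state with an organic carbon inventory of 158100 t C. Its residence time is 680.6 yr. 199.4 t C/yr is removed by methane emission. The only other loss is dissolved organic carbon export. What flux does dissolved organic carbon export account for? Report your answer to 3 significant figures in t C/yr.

32.9 t C/yr

Total removal F = M/τ = 158100 / 680.6 = 232.3 t C/yr.
Dissolved organic carbon export = F − (199.4) = 232.3 − 199.4 = 32.90 t C/yr.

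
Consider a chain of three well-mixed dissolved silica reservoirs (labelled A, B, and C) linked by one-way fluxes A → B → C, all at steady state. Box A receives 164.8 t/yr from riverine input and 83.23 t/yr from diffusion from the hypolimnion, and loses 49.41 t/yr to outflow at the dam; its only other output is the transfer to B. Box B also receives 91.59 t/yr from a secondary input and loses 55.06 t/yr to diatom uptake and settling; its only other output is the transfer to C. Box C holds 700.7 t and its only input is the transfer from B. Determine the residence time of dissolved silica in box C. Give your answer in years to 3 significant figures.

Box A: F(A→B) = (164.8 + 83.23) − 49.41 = 198.62 t/yr.
Box B: F(B→C) = (198.62 + 91.59) − 55.06 = 235.15 t/yr.
Box C throughput = its input = 235.15 t/yr; τ = 700.7 / 235.15 = 2.980 yr.

2.98 yr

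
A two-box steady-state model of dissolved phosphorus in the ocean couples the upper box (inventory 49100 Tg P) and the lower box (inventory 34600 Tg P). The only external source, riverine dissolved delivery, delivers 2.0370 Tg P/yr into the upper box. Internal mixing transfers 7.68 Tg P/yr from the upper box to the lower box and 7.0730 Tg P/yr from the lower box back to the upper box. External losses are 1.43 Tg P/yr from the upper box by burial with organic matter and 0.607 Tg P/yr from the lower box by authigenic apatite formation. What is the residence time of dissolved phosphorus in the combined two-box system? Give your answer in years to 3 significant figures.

41100 yr

Residence time in the combined system uses the total inventory and the total *external* removal — internal exchanges between the two boxes cancel.
M_total = 49100 + 34600 = 83700 Tg P.
ΣF_external_out = 1.43 + 0.607 = 2.0370 Tg P/yr.
τ = M_total / ΣF_ext = 83700 / 2.0370 = 41090 yr.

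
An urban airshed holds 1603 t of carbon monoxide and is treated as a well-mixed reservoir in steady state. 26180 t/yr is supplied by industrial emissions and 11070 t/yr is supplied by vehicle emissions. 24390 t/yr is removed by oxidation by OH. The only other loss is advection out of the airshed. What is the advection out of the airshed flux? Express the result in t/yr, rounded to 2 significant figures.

13000 t/yr

At steady state ΣF_in = ΣF_out.
ΣF_in = 26180 + 11070 = 37250 t/yr.
Advection out of the airshed flux = ΣF_in − (24390) = 37250 − 24390 = 12860 t/yr.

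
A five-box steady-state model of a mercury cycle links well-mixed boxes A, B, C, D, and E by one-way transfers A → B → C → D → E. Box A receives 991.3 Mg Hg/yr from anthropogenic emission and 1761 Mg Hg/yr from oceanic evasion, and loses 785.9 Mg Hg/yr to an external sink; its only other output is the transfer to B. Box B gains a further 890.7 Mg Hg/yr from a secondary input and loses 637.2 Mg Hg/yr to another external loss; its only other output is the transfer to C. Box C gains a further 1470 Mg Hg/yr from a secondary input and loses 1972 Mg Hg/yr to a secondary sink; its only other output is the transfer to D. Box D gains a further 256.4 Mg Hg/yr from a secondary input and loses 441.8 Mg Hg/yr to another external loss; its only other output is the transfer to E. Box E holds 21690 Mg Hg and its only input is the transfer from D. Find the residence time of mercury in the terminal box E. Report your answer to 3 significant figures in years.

Box A: F(A→B) = (991.3 + 1761) − 785.9 = 1966.4 Mg Hg/yr.
Box B: F(B→C) = (1966.4 + 890.7) − 637.2 = 2219.9 Mg Hg/yr.
Box C: F(C→D) = (2219.9 + 1470) − 1972 = 1717.9 Mg Hg/yr.
Box D: F(D→E) = (1717.9 + 256.4) − 441.8 = 1532.5 Mg Hg/yr.
Box E throughput = its input = 1532.5 Mg Hg/yr; τ = 21690 / 1532.5 = 14.15 yr.

14.2 yr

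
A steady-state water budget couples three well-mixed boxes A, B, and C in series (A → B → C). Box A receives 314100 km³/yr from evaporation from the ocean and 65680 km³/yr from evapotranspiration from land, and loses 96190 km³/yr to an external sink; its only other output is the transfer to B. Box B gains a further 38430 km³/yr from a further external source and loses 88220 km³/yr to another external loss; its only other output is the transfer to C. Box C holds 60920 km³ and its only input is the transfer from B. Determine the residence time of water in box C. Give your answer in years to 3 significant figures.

Box A: F(A→B) = (314100 + 65680) − 96190 = 283590 km³/yr.
Box B: F(B→C) = (283590 + 38430) − 88220 = 233800 km³/yr.
Box C throughput = its input = 233800 km³/yr; τ = 60920 / 233800 = 0.2606 yr.

0.261 yr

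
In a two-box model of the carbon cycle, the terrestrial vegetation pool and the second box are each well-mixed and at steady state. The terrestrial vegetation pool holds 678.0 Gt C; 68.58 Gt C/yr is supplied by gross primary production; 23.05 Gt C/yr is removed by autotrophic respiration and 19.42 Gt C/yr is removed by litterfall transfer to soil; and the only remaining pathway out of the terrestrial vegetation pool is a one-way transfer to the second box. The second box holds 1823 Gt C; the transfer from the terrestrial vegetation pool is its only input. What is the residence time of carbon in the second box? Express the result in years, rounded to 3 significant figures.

Balance the terrestrial vegetation pool: ΣF_in = 68.580 Gt C/yr.
Transfer to the second box = ΣF_in − (23.05 + 19.42) = 26.110 Gt C/yr.
At steady state the output of the second box equals its input, 26.110 Gt C/yr.
τ = M / F = 1823 / 26.110 = 69.82 yr.

69.8 yr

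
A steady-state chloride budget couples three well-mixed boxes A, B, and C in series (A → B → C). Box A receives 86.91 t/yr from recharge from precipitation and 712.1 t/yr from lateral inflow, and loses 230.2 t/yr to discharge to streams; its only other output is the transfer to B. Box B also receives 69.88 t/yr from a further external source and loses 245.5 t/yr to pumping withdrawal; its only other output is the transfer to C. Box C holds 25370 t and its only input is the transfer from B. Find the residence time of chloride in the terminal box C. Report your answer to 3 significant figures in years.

Box A: F(A→B) = (86.91 + 712.1) − 230.2 = 568.81 t/yr.
Box B: F(B→C) = (568.81 + 69.88) − 245.5 = 393.19 t/yr.
Box C throughput = its input = 393.19 t/yr; τ = 25370 / 393.19 = 64.52 yr.

64.5 yr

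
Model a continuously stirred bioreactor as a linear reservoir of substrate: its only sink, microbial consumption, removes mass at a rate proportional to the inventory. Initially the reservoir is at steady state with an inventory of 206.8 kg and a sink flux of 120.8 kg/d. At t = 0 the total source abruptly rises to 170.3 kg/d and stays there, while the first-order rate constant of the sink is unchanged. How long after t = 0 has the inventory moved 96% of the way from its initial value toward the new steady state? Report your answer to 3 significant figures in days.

τ = M₀/F₀ = 206.8/120.8 = 1.712 d.
The remaining gap fraction is e^(−t/τ); 96% covered ⇒ e^(−t/τ) = 0.0400.
t = −τ ln(0.0400) = 1.712 × 3.219 = 5.510 d.

5.51 d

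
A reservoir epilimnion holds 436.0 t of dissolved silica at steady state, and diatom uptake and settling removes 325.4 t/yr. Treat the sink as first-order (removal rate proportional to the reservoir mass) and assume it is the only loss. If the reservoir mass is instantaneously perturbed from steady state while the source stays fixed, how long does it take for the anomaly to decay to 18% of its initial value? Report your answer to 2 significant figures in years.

For a linear reservoir the anomaly decays as exp(−t/τ) with τ = M/F = 436.0/325.4 = 1.340 yr.
exp(−t/τ) = 0.18 ⇒ t = −τ ln(0.18) = 1.340 × 1.715 = 2.298 yr.

2.3 yr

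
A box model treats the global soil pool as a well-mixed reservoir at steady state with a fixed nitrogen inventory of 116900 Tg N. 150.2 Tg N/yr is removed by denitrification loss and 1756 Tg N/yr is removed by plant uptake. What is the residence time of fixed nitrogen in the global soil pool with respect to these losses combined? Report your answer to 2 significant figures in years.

61 yr

Total removal = 150.2 + 1756 = 1906.2 Tg N/yr.
τ = M / ΣF_out = 116900 / 1906.2 = 61.33 yr.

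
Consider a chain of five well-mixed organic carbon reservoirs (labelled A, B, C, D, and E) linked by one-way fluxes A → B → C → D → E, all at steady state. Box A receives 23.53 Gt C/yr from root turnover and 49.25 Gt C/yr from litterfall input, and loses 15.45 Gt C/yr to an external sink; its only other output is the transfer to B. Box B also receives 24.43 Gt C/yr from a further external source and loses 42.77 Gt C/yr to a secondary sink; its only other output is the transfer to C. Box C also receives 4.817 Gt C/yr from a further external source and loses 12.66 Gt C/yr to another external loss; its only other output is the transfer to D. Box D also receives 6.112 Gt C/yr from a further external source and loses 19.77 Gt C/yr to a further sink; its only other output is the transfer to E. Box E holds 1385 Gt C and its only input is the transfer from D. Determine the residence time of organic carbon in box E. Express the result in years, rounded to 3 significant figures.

79.2 yr

Box A: F(A→B) = (23.53 + 49.25) − 15.45 = 57.330 Gt C/yr.
Box B: F(B→C) = (57.330 + 24.43) − 42.77 = 38.990 Gt C/yr.
Box C: F(C→D) = (38.990 + 4.817) − 12.66 = 31.147 Gt C/yr.
Box D: F(D→E) = (31.147 + 6.112) − 19.77 = 17.489 Gt C/yr.
Box E throughput = its input = 17.489 Gt C/yr; τ = 1385 / 17.489 = 79.19 yr.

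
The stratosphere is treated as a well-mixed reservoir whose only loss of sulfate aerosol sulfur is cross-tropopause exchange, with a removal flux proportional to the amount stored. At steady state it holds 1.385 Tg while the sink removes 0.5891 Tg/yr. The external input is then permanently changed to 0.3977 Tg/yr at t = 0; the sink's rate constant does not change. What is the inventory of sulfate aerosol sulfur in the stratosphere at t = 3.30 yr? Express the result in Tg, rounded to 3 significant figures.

Residence time τ = M₀/F₀ = 2.351 yr. The eventual steady state is M_∞ = M₀·(F₁/F₀) = 1.385 × 0.3977/0.5891 = 0.93501 Tg.
The anomaly ΔM(t) = M(t) − M_∞ decays as ΔM₀·e^(−t/τ) with ΔM₀ = 1.385 − 0.93501 = 0.4500 Tg.
At t = 3.30 yr, e^(−t/τ) = e^(−1.404) = 0.2457, so ΔM = 0.1106 Tg and M = 0.93501 + 0.1106 = 1.0456 Tg.

1.05 Tg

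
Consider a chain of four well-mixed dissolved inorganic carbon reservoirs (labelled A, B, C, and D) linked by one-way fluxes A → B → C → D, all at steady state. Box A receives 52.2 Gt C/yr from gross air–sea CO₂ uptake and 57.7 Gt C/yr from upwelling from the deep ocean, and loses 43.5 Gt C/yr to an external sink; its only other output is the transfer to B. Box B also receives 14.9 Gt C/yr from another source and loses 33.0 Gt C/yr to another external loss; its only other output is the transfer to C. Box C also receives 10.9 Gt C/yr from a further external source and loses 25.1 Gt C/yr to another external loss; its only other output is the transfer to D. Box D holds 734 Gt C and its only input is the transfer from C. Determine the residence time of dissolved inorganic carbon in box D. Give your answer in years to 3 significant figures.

Box A: F(A→B) = (52.2 + 57.7) − 43.5 = 66.400 Gt C/yr.
Box B: F(B→C) = (66.400 + 14.9) − 33.0 = 48.300 Gt C/yr.
Box C: F(C→D) = (48.300 + 10.9) − 25.1 = 34.100 Gt C/yr.
Box D throughput = its input = 34.100 Gt C/yr; τ = 734 / 34.100 = 21.52 yr.

21.5 yr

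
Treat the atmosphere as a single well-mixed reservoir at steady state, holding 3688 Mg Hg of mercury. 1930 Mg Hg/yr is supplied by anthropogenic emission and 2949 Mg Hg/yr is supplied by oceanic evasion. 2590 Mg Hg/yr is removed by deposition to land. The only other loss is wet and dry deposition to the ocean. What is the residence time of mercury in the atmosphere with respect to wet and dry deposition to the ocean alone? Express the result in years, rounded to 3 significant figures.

1.61 yr

At steady state ΣF_in = ΣF_out.
ΣF_in = 1930 + 2949 = 4879.0 Mg Hg/yr.
Wet and dry deposition to the ocean flux = ΣF_in − (2590) = 4879.0 − 2590 = 2289 Mg Hg/yr.
τ = M / F = 3688 / 2289 = 1.611 yr.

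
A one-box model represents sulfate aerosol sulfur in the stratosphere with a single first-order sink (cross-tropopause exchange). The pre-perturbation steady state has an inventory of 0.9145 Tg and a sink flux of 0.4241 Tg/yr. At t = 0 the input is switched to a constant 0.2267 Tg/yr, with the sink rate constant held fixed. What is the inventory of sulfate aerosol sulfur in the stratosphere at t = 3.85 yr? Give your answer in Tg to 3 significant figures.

τ = M₀/F₀ = 0.9145/0.4241 = 2.156 yr; rate constant k = 1/τ.
New steady state M_∞ = F₁/k = F₁·τ = 0.2267 × 2.156 = 0.48884 Tg.
M(t) = M_∞ + (M₀ − M_∞)·e^(−t/τ); t/τ = 3.85/2.156 = 1.785, so e^(−t/τ) = 0.1677.
M(t) = 0.48884 + 0.4257 × 0.1677 = 0.56023 Tg.

0.560 Tg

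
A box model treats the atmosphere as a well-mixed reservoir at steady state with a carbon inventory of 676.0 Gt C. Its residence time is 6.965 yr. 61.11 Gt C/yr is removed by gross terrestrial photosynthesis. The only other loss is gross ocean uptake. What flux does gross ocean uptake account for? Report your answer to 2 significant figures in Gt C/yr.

Total removal F = M/τ = 676.0 / 6.965 = 97.06 Gt C/yr.
Gross ocean uptake = F − (61.11) = 97.06 − 61.11 = 35.95 Gt C/yr.

36 Gt C/yr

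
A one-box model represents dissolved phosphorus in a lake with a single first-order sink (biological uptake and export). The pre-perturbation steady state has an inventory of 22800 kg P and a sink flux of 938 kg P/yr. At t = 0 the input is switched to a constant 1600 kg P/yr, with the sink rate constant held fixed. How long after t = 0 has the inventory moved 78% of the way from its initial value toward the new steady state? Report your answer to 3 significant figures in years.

36.8 yr

τ = M₀/F₀ = 22800/938 = 24.31 yr.
The remaining gap fraction is e^(−t/τ); 78% covered ⇒ e^(−t/τ) = 0.220.
t = −τ ln(0.220) = 24.31 × 1.514 = 36.80 yr.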